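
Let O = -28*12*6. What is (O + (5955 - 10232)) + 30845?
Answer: 24552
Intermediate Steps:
O = -2016 (O = -336*6 = -2016)
(O + (5955 - 10232)) + 30845 = (-2016 + (5955 - 10232)) + 30845 = (-2016 - 4277) + 30845 = -6293 + 30845 = 24552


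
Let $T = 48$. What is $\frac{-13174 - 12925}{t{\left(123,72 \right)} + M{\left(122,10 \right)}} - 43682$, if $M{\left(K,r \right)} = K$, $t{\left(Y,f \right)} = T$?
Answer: $- \frac{7452039}{170} \approx -43836.0$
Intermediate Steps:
$t{\left(Y,f \right)} = 48$
$\frac{-13174 - 12925}{t{\left(123,72 \right)} + M{\left(122,10 \right)}} - 43682 = \frac{-13174 - 12925}{48 + 122} - 43682 = - \frac{26099}{170} - 43682 = - \frac{7452039}{170}$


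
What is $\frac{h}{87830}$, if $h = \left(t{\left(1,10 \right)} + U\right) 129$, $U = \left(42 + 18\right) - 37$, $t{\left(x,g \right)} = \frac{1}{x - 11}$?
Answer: $\frac{29541}{878300} \approx 0.033634$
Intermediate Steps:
$t{\left(x,g \right)} = \frac{1}{-11 + x}$
$U = 23$ ($U = 60 - 37 = 23$)
$h = \frac{29541}{10}$ ($h = \left(\frac{1}{-11 + 1} + 23\right) 129 = \left(\frac{1}{-10} + 23\right) 129 = \left(- \frac{1}{10} + 23\right) 129 = \frac{229}{10} \cdot 129 = \frac{29541}{10} \approx 2954.1$)
$\frac{h}{87830} = \frac{29541}{10 \cdot 87830} = \frac{29541}{10} \cdot \frac{1}{87830} = \frac{29541}{878300}$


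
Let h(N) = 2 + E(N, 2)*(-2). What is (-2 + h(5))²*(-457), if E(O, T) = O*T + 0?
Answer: -182800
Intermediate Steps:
E(O, T) = O*T
h(N) = 2 - 4*N (h(N) = 2 + (N*2)*(-2) = 2 + (2*N)*(-2) = 2 - 4*N)
(-2 + h(5))²*(-457) = (-2 + (2 - 4*5))²*(-457) = (-2 + (2 - 20))²*(-457) = (-2 - 18)²*(-457) = (-20)²*(-457) = 400*(-457) = -182800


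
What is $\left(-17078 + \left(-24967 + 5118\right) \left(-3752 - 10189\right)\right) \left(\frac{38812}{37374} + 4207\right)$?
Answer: $\frac{21758304109851065}{18687} \approx 1.1644 \cdot 10^{12}$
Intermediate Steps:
$\left(-17078 + \left(-24967 + 5118\right) \left(-3752 - 10189\right)\right) \left(\frac{38812}{37374} + 4207\right) = \left(-17078 - -276714909\right) \left(38812 \cdot \frac{1}{37374} + 4207\right) = \left(-17078 + 276714909\right) \left(\frac{19406}{18687} + 4207\right) = 276697831 \cdot \frac{78635615}{18687} = \frac{21758304109851065}{18687}$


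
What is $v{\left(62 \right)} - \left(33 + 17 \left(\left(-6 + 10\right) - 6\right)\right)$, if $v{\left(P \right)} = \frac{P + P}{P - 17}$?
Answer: $\frac{169}{45} \approx 3.7556$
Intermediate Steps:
$v{\left(P \right)} = \frac{2 P}{-17 + P}$
$v{\left(62 \right)} - \left(33 + 17 \left(\left(-6 + 10\right) - 6\right)\right) = 2 \cdot 62 \frac{1}{-17 + 62} - \left(33 + 17 \left(\left(-6 + 10\right) - 6\right)\right) = 2 \cdot 62 \cdot \frac{1}{45} - \left(33 + 17 \left(4 - 6\right)\right) = 2 \cdot 62 \cdot \frac{1}{45} - -1 = \frac{124}{45} + \left(34 - 33\right) = \frac{124}{45} + 1 = \frac{169}{45}$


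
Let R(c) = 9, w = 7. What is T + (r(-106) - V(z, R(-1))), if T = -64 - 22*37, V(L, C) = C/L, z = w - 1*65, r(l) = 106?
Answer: -44767/58 ≈ -771.84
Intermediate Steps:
z = -58 (z = 7 - 1*65 = 7 - 65 = -58)
T = -878 (T = -64 - 814 = -878)
T + (r(-106) - V(z, R(-1))) = -878 + (106 - 9/(-58)) = -878 + (106 - 9*(-1)/58) = -878 + (106 - 1*(-9/58)) = -878 + (106 + 9/58) = -878 + 6157/58 = -44767/58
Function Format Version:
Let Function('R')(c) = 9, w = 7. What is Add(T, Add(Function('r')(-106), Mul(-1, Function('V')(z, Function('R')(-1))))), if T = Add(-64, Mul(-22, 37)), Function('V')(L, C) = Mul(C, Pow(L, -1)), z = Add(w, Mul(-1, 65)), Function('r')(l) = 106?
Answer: Rational(-44767, 58) ≈ -771.84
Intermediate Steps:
z = -58 (z = Add(7, Mul(-1, 65)) = Add(7, -65) = -58)
T = -878 (T = Add(-64, -814) = -878)
Add(T, Add(Function('r')(-106), Mul(-1, Function('V')(z, Function('R')(-1))))) = Add(-878, Add(106, Mul(-1, Mul(9, Pow(-58, -1))))) = Add(-878, Add(106, Mul(-1, Mul(9, Rational(-1, 58))))) = Add(-878, Add(106, Mul(-1, Rational(-9, 58)))) = Add(-878, Add(106, Rational(9, 58))) = Add(-878, Rational(6157, 58)) = Rational(-44767, 58)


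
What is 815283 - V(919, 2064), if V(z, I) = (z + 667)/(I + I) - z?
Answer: 1684640135/2064 ≈ 8.1620e+5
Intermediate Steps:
V(z, I) = -z + (667 + z)/(2*I) (V(z, I) = (667 + z)/((2*I)) - z = (667 + z)*(1/(2*I)) - z = (667 + z)/(2*I) - z = -z + (667 + z)/(2*I))
815283 - V(919, 2064) = 815283 - (667 + 919 - 2*2064*919)/(2*2064) = 815283 - (667 + 919 - 3793632)/(2*2064) = 815283 - (-3792046)/(2*2064) = 815283 - 1*(-1896023/2064) = 815283 + 1896023/2064 = 1684640135/2064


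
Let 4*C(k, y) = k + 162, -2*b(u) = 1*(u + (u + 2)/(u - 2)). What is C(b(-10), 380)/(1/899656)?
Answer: 112457000/3 ≈ 3.7486e+7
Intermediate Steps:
b(u) = -u/2 - (2 + u)/(2*(-2 + u)) (b(u) = -(u + (u + 2)/(u - 2))/2 = -(u + (2 + u)/(-2 + u))/2 = -u/2 - (2 + u)/(2*(-2 + u)))
C(k, y) = 81/2 + k/4 (C(k, y) = (k + 162)/4 = (162 + k)/4 = 81/2 + k/4)
C(b(-10), 380)/(1/899656) = (81/2 + ((-2 - 10 - 1*(-10)**2)/(2*(-2 - 10)))/4)/(1/899656) = (81/2 + ((1/2)*(-2 - 10 - 1*100)/(-12))/4)/(1/899656) = (81/2 + ((1/2)*(-1/12)*(-2 - 10 - 100))/4)*899656 = (81/2 + ((1/2)*(-1/12)*(-112))/4)*899656 = (81/2 + (1/4)*(14/3))*899656 = (81/2 + 7/6)*899656 = (125/3)*899656 = 112457000/3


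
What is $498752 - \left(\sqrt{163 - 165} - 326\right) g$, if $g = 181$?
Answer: $557758 - 181 i \sqrt{2} \approx 5.5776 \cdot 10^{5} - 255.97 i$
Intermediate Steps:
$498752 - \left(\sqrt{163 - 165} - 326\right) g = 498752 - \left(\sqrt{163 - 165} - 326\right) 181 = 498752 - \left(\sqrt{-2} - 326\right) 181 = 498752 - \left(i \sqrt{2} - 326\right) 181 = 498752 - \left(-326 + i \sqrt{2}\right) 181 = 498752 - \left(-59006 + 181 i \sqrt{2}\right) = 498752 + \left(59006 - 181 i \sqrt{2}\right) = 557758 - 181 i \sqrt{2}$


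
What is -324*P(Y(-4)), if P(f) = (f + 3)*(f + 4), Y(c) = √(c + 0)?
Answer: -2592 - 4536*I ≈ -2592.0 - 4536.0*I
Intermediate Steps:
Y(c) = √c
P(f) = (3 + f)*(4 + f)
-324*P(Y(-4)) = -324*(12 + (√(-4))² + 7*√(-4)) = -324*(12 + (2*I)² + 7*(2*I)) = -324*(12 - 4 + 14*I) = -324*(8 + 14*I) = -2592 - 4536*I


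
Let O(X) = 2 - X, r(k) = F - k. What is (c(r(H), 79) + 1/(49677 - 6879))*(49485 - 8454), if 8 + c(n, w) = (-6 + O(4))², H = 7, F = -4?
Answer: 32779515453/14266 ≈ 2.2977e+6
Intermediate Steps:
r(k) = -4 - k
c(n, w) = 56 (c(n, w) = -8 + (-6 + (2 - 1*4))² = -8 + (-6 + (2 - 4))² = -8 + (-6 - 2)² = -8 + (-8)² = -8 + 64 = 56)
(c(r(H), 79) + 1/(49677 - 6879))*(49485 - 8454) = (56 + 1/(49677 - 6879))*(49485 - 8454) = (56 + 1/42798)*41031 = (2396689/42798)*41031 = 32779515453/14266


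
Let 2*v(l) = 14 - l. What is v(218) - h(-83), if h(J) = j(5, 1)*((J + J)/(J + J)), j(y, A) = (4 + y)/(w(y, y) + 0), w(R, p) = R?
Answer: -519/5 ≈ -103.80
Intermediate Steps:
v(l) = 7 - l/2 (v(l) = (14 - l)/2 = 7 - l/2)
j(y, A) = (4 + y)/y (j(y, A) = (4 + y)/(y + 0) = (4 + y)/y)
h(J) = 9/5 (h(J) = ((4 + 5)/5)*((J + J)/(J + J)) = ((1/5)*9)*((2*J)/((2*J))) = 9*((2*J)*(1/(2*J)))/5 = (9/5)*1 = 9/5)
v(218) - h(-83) = (7 - 1/2*218) - 1*9/5 = (7 - 109) - 9/5 = -102 - 9/5 = -519/5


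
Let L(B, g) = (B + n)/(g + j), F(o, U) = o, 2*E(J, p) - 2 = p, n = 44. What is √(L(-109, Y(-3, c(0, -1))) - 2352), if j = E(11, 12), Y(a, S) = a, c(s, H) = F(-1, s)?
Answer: I*√9473/2 ≈ 48.665*I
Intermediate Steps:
E(J, p) = 1 + p/2
c(s, H) = -1
j = 7 (j = 1 + (½)*12 = 1 + 6 = 7)
L(B, g) = (44 + B)/(7 + g) (L(B, g) = (B + 44)/(g + 7) = (44 + B)/(7 + g))
√(L(-109, Y(-3, c(0, -1))) - 2352) = √((44 - 109)/(7 - 3) - 2352) = √(-65/4 - 2352) = √(-9473/4) = I*√9473/2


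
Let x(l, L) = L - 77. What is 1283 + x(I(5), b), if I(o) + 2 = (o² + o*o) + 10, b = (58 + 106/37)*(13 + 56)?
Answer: 200010/37 ≈ 5405.7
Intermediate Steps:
b = 155388/37 (b = (58 + 106*(1/37))*69 = (58 + 106/37)*69 = (2252/37)*69 = 155388/37 ≈ 4199.7)
I(o) = 8 + 2*o² (I(o) = -2 + ((o² + o*o) + 10) = -2 + ((o² + o²) + 10) = -2 + (2*o² + 10) = -2 + (10 + 2*o²) = 8 + 2*o²)
x(l, L) = -77 + L
1283 + x(I(5), b) = 1283 + (-77 + 155388/37) = 1283 + 152539/37 = 200010/37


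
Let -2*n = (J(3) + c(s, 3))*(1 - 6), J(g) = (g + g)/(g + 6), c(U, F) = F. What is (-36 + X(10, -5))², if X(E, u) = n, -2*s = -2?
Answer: 25921/36 ≈ 720.03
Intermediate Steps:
s = 1 (s = -½*(-2) = 1)
J(g) = 2*g/(6 + g) (J(g) = (2*g)/(6 + g) = 2*g/(6 + g))
n = 55/6 (n = -(2*3/(6 + 3) + 3)*(1 - 6)/2 = -(2*3/9 + 3)*(-5)/2 = -(2*3*(⅑) + 3)*(-5)/2 = -(⅔ + 3)*(-5)/2 = -11*(-5)/6 = -½*(-55/3) = 55/6 ≈ 9.1667)
X(E, u) = 55/6
(-36 + X(10, -5))² = (-36 + 55/6)² = (-161/6)² = 25921/36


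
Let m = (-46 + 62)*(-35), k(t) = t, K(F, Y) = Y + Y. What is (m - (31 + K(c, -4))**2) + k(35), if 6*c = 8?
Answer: -1054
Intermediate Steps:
c = 4/3 (c = (1/6)*8 = 4/3 ≈ 1.3333)
K(F, Y) = 2*Y
m = -560 (m = 16*(-35) = -560)
(m - (31 + K(c, -4))**2) + k(35) = (-560 - (31 + 2*(-4))**2) + 35 = (-560 - (31 - 8)**2) + 35 = (-560 - 1*23**2) + 35 = (-560 - 1*529) + 35 = (-560 - 529) + 35 = -1089 + 35 = -1054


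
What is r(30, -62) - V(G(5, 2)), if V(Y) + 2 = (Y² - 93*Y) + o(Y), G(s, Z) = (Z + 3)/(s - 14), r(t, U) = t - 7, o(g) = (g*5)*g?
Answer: -770/27 ≈ -28.519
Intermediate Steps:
o(g) = 5*g² (o(g) = (5*g)*g = 5*g²)
r(t, U) = -7 + t
G(s, Z) = (3 + Z)/(-14 + s)
V(Y) = -2 - 93*Y + 6*Y² (V(Y) = -2 + ((Y² - 93*Y) + 5*Y²) = -2 + (-93*Y + 6*Y²) = -2 - 93*Y + 6*Y²)
r(30, -62) - V(G(5, 2)) = (-7 + 30) - (-2 - 93*(3 + 2)/(-14 + 5) + 6*((3 + 2)/(-14 + 5))²) = 23 - (-2 - 93*5/(-9) + 6*(5/(-9))²) = 23 - (-2 - (-31)*5/3 + 6*(-⅑*5)²) = 23 - (-2 - 93*(-5/9) + 6*(-5/9)²) = 23 - (-2 + 155/3 + 6*(25/81)) = 23 - (-2 + 155/3 + 50/27) = 23 - 1*1391/27 = 23 - 1391/27 = -770/27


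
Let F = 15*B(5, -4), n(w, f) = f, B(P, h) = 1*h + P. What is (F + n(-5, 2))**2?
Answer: 289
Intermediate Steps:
B(P, h) = P + h (B(P, h) = h + P = P + h)
F = 15 (F = 15*(5 - 4) = 15*1 = 15)
(F + n(-5, 2))**2 = (15 + 2)**2 = 17**2 = 289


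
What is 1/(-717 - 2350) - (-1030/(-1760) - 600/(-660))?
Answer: -806797/539792 ≈ -1.4946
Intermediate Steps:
1/(-717 - 2350) - (-1030/(-1760) - 600/(-660)) = 1/(-3067) - (-1030*(-1/1760) - 600*(-1/660)) = -1/3067 - (103/176 + 10/11) = -1/3067 - 1*263/176 = -1/3067 - 263/176 = -806797/539792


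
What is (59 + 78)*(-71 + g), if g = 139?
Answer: 9316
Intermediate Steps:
(59 + 78)*(-71 + g) = (59 + 78)*(-71 + 139) = 137*68 = 9316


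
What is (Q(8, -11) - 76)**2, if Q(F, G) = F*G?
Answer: 26896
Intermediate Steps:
(Q(8, -11) - 76)**2 = (8*(-11) - 76)**2 = (-88 - 76)**2 = (-164)**2 = 26896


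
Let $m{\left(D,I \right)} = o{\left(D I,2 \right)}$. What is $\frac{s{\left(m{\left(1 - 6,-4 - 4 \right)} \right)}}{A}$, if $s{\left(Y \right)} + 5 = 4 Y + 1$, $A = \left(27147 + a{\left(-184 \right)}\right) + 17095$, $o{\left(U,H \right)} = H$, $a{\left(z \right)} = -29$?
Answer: $\frac{4}{44213} \approx 9.0471 \cdot 10^{-5}$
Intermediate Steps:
$A = 44213$ ($A = \left(27147 - 29\right) + 17095 = 27118 + 17095 = 44213$)
$m{\left(D,I \right)} = 2$
$s{\left(Y \right)} = -4 + 4 Y$ ($s{\left(Y \right)} = -5 + \left(4 Y + 1\right) = -5 + \left(1 + 4 Y\right) = -4 + 4 Y$)
$\frac{s{\left(m{\left(1 - 6,-4 - 4 \right)} \right)}}{A} = \frac{-4 + 4 \cdot 2}{44213} = \left(-4 + 8\right) \frac{1}{44213} = 4 \cdot \frac{1}{44213} = \frac{4}{44213}$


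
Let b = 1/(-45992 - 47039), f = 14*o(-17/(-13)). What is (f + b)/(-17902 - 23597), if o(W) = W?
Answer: -7380455/16729671699 ≈ -0.00044116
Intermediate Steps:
f = 238/13 (f = 14*(-17/(-13)) = 14*(-17*(-1/13)) = 14*(17/13) = 238/13 ≈ 18.308)
b = -1/93031 (b = 1/(-93031) = -1/93031 ≈ -1.0749e-5)
(f + b)/(-17902 - 23597) = (238/13 - 1/93031)/(-17902 - 23597) = (22141365/1209403)/(-41499) = (22141365/1209403)*(-1/41499) = -7380455/16729671699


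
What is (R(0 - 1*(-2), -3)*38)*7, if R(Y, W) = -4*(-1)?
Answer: 1064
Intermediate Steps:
R(Y, W) = 4
(R(0 - 1*(-2), -3)*38)*7 = (4*38)*7 = 152*7 = 1064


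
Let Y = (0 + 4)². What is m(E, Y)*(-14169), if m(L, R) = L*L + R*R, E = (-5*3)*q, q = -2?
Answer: -16379364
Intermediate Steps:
Y = 16 (Y = 4² = 16)
E = 30 (E = -5*3*(-2) = -15*(-2) = 30)
m(L, R) = L² + R²
m(E, Y)*(-14169) = (30² + 16²)*(-14169) = (900 + 256)*(-14169) = 1156*(-14169) = -16379364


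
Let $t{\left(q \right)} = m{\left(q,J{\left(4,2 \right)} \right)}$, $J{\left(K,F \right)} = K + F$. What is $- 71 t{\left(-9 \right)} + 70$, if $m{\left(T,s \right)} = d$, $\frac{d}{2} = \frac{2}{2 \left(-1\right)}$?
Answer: $212$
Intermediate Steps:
$d = -2$ ($d = 2 \frac{2}{2 \left(-1\right)} = 2 \frac{2}{-2} = 2 \cdot 2 \left(- \frac{1}{2}\right) = 2 \left(-1\right) = -2$)
$J{\left(K,F \right)} = F + K$
$m{\left(T,s \right)} = -2$
$t{\left(q \right)} = -2$
$- 71 t{\left(-9 \right)} + 70 = \left(-71\right) \left(-2\right) + 70 = 142 + 70 = 212$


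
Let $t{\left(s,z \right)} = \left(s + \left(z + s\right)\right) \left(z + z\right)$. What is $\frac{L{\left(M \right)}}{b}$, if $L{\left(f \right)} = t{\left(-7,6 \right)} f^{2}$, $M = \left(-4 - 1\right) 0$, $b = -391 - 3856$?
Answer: $0$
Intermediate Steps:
$b = -4247$
$t{\left(s,z \right)} = 2 z \left(z + 2 s\right)$ ($t{\left(s,z \right)} = \left(s + \left(s + z\right)\right) 2 z = \left(z + 2 s\right) 2 z = 2 z \left(z + 2 s\right)$)
$M = 0$ ($M = \left(-5\right) 0 = 0$)
$L{\left(f \right)} = - 96 f^{2}$ ($L{\left(f \right)} = 2 \cdot 6 \left(6 + 2 \left(-7\right)\right) f^{2} = 2 \cdot 6 \left(6 - 14\right) f^{2} = 2 \cdot 6 \left(-8\right) f^{2} = - 96 f^{2}$)
$\frac{L{\left(M \right)}}{b} = \frac{\left(-96\right) 0^{2}}{-4247} = \left(-96\right) 0 \left(- \frac{1}{4247}\right) = 0 \left(- \frac{1}{4247}\right) = 0$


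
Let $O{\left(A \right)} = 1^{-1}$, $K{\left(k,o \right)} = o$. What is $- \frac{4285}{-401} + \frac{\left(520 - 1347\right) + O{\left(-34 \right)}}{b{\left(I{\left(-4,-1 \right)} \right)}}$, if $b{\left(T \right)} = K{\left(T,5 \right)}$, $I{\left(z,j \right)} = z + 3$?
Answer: $- \frac{309801}{2005} \approx -154.51$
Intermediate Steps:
$I{\left(z,j \right)} = 3 + z$
$O{\left(A \right)} = 1$
$b{\left(T \right)} = 5$
$- \frac{4285}{-401} + \frac{\left(520 - 1347\right) + O{\left(-34 \right)}}{b{\left(I{\left(-4,-1 \right)} \right)}} = - \frac{4285}{-401} + \frac{\left(520 - 1347\right) + 1}{5} = \left(-4285\right) \left(- \frac{1}{401}\right) + \left(-827 + 1\right) \frac{1}{5} = \frac{4285}{401} - \frac{826}{5} = - \frac{309801}{2005}$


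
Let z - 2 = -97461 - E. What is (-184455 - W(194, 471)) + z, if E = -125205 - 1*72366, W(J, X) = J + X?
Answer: -85008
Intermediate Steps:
E = -197571 (E = -125205 - 72366 = -197571)
z = 100112 (z = 2 + (-97461 - 1*(-197571)) = 2 + (-97461 + 197571) = 2 + 100110 = 100112)
(-184455 - W(194, 471)) + z = (-184455 - (194 + 471)) + 100112 = (-184455 - 1*665) + 100112 = (-184455 - 665) + 100112 = -185120 + 100112 = -85008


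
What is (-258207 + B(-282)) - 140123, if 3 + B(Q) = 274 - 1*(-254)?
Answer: -397805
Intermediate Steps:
B(Q) = 525 (B(Q) = -3 + (274 - 1*(-254)) = -3 + (274 + 254) = -3 + 528 = 525)
(-258207 + B(-282)) - 140123 = (-258207 + 525) - 140123 = -257682 - 140123 = -397805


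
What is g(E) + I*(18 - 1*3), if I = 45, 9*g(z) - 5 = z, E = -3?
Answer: 6077/9 ≈ 675.22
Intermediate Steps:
g(z) = 5/9 + z/9
g(E) + I*(18 - 1*3) = (5/9 + (1/9)*(-3)) + 45*(18 - 1*3) = (5/9 - 1/3) + 45*(18 - 3) = 2/9 + 45*15 = 2/9 + 675 = 6077/9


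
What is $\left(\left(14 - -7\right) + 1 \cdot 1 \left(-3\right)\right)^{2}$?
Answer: $324$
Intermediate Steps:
$\left(\left(14 - -7\right) + 1 \cdot 1 \left(-3\right)\right)^{2} = \left(\left(14 + 7\right) + 1 \left(-3\right)\right)^{2} = \left(21 - 3\right)^{2} = 18^{2} = 324$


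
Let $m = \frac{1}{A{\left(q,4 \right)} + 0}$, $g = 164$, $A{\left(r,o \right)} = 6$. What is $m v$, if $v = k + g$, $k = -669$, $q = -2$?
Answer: $- \frac{505}{6} \approx -84.167$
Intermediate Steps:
$v = -505$ ($v = -669 + 164 = -505$)
$m = \frac{1}{6}$ ($m = \frac{1}{6 + 0} = \frac{1}{6} \approx 0.16667$)
$m v = \frac{1}{6} \left(-505\right) = - \frac{505}{6}$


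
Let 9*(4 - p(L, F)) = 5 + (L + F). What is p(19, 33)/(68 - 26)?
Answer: -1/18 ≈ -0.055556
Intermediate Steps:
p(L, F) = 31/9 - F/9 - L/9 (p(L, F) = 4 - (5 + (L + F))/9 = 4 - (5 + (F + L))/9 = 4 - (5 + F + L)/9 = 4 + (-5/9 - F/9 - L/9) = 31/9 - F/9 - L/9)
p(19, 33)/(68 - 26) = (31/9 - ⅑*33 - ⅑*19)/(68 - 26) = (31/9 - 11/3 - 19/9)/42 = -7/3*1/42 = -1/18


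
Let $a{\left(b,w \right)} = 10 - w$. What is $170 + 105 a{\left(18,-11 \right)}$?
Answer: $2375$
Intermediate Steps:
$170 + 105 a{\left(18,-11 \right)} = 170 + 105 \left(10 - -11\right) = 170 + 105 \left(10 + 11\right) = 170 + 105 \cdot 21 = 170 + 2205 = 2375$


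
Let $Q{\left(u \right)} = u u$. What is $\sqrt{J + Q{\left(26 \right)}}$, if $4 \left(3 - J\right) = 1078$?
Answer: $\frac{3 \sqrt{182}}{2} \approx 20.236$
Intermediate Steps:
$J = - \frac{533}{2}$ ($J = 3 - \frac{539}{2} = - \frac{533}{2} \approx -266.5$)
$Q{\left(u \right)} = u^{2}$
$\sqrt{J + Q{\left(26 \right)}} = \sqrt{- \frac{533}{2} + 26^{2}} = \sqrt{- \frac{533}{2} + 676} = \sqrt{\frac{819}{2}} = \frac{3 \sqrt{182}}{2}$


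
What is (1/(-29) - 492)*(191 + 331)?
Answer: -256842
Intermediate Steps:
(1/(-29) - 492)*(191 + 331) = (-1/29 - 492)*522 = -14269/29*522 = -256842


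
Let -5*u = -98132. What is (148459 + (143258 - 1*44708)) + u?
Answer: 1333177/5 ≈ 2.6664e+5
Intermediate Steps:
u = 98132/5 (u = -1/5*(-98132) = 98132/5 ≈ 19626.)
(148459 + (143258 - 1*44708)) + u = (148459 + (143258 - 1*44708)) + 98132/5 = (148459 + (143258 - 44708)) + 98132/5 = (148459 + 98550) + 98132/5 = 247009 + 98132/5 = 1333177/5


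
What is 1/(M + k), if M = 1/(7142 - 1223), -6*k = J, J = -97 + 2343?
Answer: -5919/2215678 ≈ -0.0026714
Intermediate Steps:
J = 2246
k = -1123/3 (k = -⅙*2246 = -1123/3 ≈ -374.33)
M = 1/5919 ≈ 0.00016895
1/(M + k) = 1/(1/5919 - 1123/3) = 1/(-2215678/5919) = -5919/2215678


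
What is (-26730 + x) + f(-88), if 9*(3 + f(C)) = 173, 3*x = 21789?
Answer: -175057/9 ≈ -19451.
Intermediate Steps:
x = 7263 (x = (⅓)*21789 = 7263)
f(C) = 146/9 (f(C) = -3 + (⅑)*173 = -3 + 173/9 = 146/9)
(-26730 + x) + f(-88) = (-26730 + 7263) + 146/9 = -19467 + 146/9 = -175057/9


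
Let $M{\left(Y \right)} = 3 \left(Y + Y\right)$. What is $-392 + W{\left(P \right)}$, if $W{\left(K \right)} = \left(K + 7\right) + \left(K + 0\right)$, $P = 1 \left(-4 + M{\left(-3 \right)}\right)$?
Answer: $-429$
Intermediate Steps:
$M{\left(Y \right)} = 6 Y$ ($M{\left(Y \right)} = 3 \cdot 2 Y = 6 Y$)
$P = -22$ ($P = 1 \left(-4 + 6 \left(-3\right)\right) = 1 \left(-4 - 18\right) = 1 \left(-22\right) = -22$)
$W{\left(K \right)} = 7 + 2 K$ ($W{\left(K \right)} = \left(7 + K\right) + K = 7 + 2 K$)
$-392 + W{\left(P \right)} = -392 + \left(7 + 2 \left(-22\right)\right) = -392 + \left(7 - 44\right) = -392 - 37 = -429$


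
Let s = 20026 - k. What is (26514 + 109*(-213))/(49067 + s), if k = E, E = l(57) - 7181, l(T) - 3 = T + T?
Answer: 3297/76157 ≈ 0.043292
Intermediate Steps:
l(T) = 3 + 2*T (l(T) = 3 + (T + T) = 3 + 2*T)
E = -7064 (E = (3 + 2*57) - 7181 = (3 + 114) - 7181 = 117 - 7181 = -7064)
k = -7064
s = 27090 (s = 20026 - 1*(-7064) = 20026 + 7064 = 27090)
(26514 + 109*(-213))/(49067 + s) = (26514 + 109*(-213))/(49067 + 27090) = (26514 - 23217)/76157 = 3297*(1/76157) = 3297/76157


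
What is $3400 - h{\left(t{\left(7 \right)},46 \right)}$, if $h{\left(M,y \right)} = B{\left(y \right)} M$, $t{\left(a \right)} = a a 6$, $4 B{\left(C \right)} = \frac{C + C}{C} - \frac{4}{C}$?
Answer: $\frac{74966}{23} \approx 3259.4$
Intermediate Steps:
$B{\left(C \right)} = \frac{1}{2} - \frac{1}{C}$ ($B{\left(C \right)} = \frac{\frac{C + C}{C} - \frac{4}{C}}{4} = \frac{\frac{2 C}{C} - \frac{4}{C}}{4} = \frac{2 - \frac{4}{C}}{4} = \frac{1}{2} - \frac{1}{C}$)
$t{\left(a \right)} = 6 a^{2}$ ($t{\left(a \right)} = a^{2} \cdot 6 = 6 a^{2}$)
$h{\left(M,y \right)} = \frac{M \left(-2 + y\right)}{2 y}$ ($h{\left(M,y \right)} = \frac{-2 + y}{2 y} M = \frac{M \left(-2 + y\right)}{2 y}$)
$3400 - h{\left(t{\left(7 \right)},46 \right)} = 3400 - \left(\frac{6 \cdot 7^{2}}{2} - \frac{6 \cdot 7^{2}}{46}\right) = 3400 - \left(\frac{6 \cdot 49}{2} - 6 \cdot 49 \cdot \frac{1}{46}\right) = 3400 - \left(\frac{1}{2} \cdot 294 - 294 \cdot \frac{1}{46}\right) = 3400 - \left(147 - \frac{147}{23}\right) = 3400 - \frac{3234}{23} = \frac{74966}{23}$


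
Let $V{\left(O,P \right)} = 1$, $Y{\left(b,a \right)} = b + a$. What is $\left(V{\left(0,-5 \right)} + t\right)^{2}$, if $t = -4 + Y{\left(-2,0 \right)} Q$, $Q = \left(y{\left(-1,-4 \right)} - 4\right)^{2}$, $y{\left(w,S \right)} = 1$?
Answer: $441$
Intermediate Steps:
$Q = 9$ ($Q = \left(1 - 4\right)^{2} = \left(-3\right)^{2} = 9$)
$Y{\left(b,a \right)} = a + b$
$t = -22$ ($t = -4 + \left(0 - 2\right) 9 = -4 - 18 = -22$)
$\left(V{\left(0,-5 \right)} + t\right)^{2} = \left(1 - 22\right)^{2} = \left(-21\right)^{2} = 441$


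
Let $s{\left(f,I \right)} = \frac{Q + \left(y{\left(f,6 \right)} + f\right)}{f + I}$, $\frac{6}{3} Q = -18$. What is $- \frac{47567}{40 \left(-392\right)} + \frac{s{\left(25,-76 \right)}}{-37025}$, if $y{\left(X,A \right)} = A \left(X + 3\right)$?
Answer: $\frac{17964492409}{5921630400} \approx 3.0337$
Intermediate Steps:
$y{\left(X,A \right)} = A \left(3 + X\right)$
$Q = -9$ ($Q = \frac{1}{2} \left(-18\right) = -9$)
$s{\left(f,I \right)} = \frac{9 + 7 f}{I + f}$ ($s{\left(f,I \right)} = \frac{-9 + \left(6 \left(3 + f\right) + f\right)}{f + I} = \frac{-9 + \left(\left(18 + 6 f\right) + f\right)}{I + f} = \frac{-9 + \left(18 + 7 f\right)}{I + f} = \frac{9 + 7 f}{I + f}$)
$- \frac{47567}{40 \left(-392\right)} + \frac{s{\left(25,-76 \right)}}{-37025} = - \frac{47567}{40 \left(-392\right)} + \frac{\frac{1}{-76 + 25} \left(9 + 7 \cdot 25\right)}{-37025} = - \frac{47567}{-15680} + \frac{9 + 175}{-51} \left(- \frac{1}{37025}\right) = \left(-47567\right) \left(- \frac{1}{15680}\right) + \left(- \frac{1}{51}\right) 184 \left(- \frac{1}{37025}\right) = \frac{47567}{15680} - - \frac{184}{1888275} = \frac{47567}{15680} + \frac{184}{1888275} = \frac{17964492409}{5921630400}$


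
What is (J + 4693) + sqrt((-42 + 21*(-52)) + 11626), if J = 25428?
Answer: 30121 + 2*sqrt(2623) ≈ 30223.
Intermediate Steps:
(J + 4693) + sqrt((-42 + 21*(-52)) + 11626) = (25428 + 4693) + sqrt((-42 + 21*(-52)) + 11626) = 30121 + sqrt((-42 - 1092) + 11626) = 30121 + sqrt(-1134 + 11626) = 30121 + sqrt(10492) = 30121 + 2*sqrt(2623)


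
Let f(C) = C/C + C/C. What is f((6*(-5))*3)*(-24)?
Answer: -48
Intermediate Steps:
f(C) = 2 (f(C) = 1 + 1 = 2)
f((6*(-5))*3)*(-24) = 2*(-24) = -48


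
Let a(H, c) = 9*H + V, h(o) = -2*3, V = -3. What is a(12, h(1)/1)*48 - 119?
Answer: 4921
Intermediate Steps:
h(o) = -6
a(H, c) = -3 + 9*H (a(H, c) = 9*H - 3 = -3 + 9*H)
a(12, h(1)/1)*48 - 119 = (-3 + 9*12)*48 - 119 = (-3 + 108)*48 - 119 = 105*48 - 119 = 5040 - 119 = 4921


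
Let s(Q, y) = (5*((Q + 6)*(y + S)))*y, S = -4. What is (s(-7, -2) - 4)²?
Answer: 4096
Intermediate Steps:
s(Q, y) = 5*y*(-4 + y)*(6 + Q) (s(Q, y) = (5*((Q + 6)*(y - 4)))*y = (5*((6 + Q)*(-4 + y)))*y = (5*((-4 + y)*(6 + Q)))*y = (5*(-4 + y)*(6 + Q))*y = 5*y*(-4 + y)*(6 + Q))
(s(-7, -2) - 4)² = (5*(-2)*(-24 - 4*(-7) + 6*(-2) - 7*(-2)) - 4)² = (5*(-2)*(-24 + 28 - 12 + 14) - 4)² = (5*(-2)*6 - 4)² = (-60 - 4)² = (-64)² = 4096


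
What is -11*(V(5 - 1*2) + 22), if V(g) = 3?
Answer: -275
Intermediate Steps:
-11*(V(5 - 1*2) + 22) = -11*(3 + 22) = -11*25 = -275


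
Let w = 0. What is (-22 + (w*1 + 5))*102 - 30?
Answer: -1764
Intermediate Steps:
(-22 + (w*1 + 5))*102 - 30 = (-22 + (0*1 + 5))*102 - 30 = (-22 + (0 + 5))*102 - 30 = (-22 + 5)*102 - 30 = -17*102 - 30 = -1734 - 30 = -1764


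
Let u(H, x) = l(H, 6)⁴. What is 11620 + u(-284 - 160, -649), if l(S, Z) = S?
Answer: 38862614116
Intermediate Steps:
u(H, x) = H⁴
11620 + u(-284 - 160, -649) = 11620 + (-284 - 160)⁴ = 11620 + (-444)⁴ = 11620 + 38862602496 = 38862614116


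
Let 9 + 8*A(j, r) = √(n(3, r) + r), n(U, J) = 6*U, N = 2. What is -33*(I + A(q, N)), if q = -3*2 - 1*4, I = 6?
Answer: -1287/8 - 33*√5/4 ≈ -179.32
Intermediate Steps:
q = -10 (q = -6 - 4 = -10)
A(j, r) = -9/8 + √(18 + r)/8 (A(j, r) = -9/8 + √(6*3 + r)/8 = -9/8 + √(18 + r)/8)
-33*(I + A(q, N)) = -33*(6 + (-9/8 + √(18 + 2)/8)) = -33*(6 + (-9/8 + √20/8)) = -33*(6 + (-9/8 + (2*√5)/8)) = -33*(6 + (-9/8 + √5/4)) = -33*(39/8 + √5/4) = -1287/8 - 33*√5/4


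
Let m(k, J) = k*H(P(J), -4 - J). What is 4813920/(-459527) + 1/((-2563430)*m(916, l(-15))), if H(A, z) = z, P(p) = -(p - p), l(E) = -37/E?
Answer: -12899373369453627/1231347913214632 ≈ -10.476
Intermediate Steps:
P(p) = 0 (P(p) = -1*0 = 0)
m(k, J) = k*(-4 - J)
4813920/(-459527) + 1/((-2563430)*m(916, l(-15))) = 4813920/(-459527) + 1/((-2563430)*((-1*916*(4 - 37/(-15))))) = 4813920*(-1/459527) - (-1/(916*(4 - 37*(-1/15))))/2563430 = -4813920/459527 - (-1/(916*(4 + 37/15)))/2563430 = -4813920/459527 - 1/(2563430*((-1*916*97/15))) = -4813920/459527 - 1/(2563430*(-88852/15)) = -4813920/459527 - 1/2563430*(-15/88852) = -4813920/459527 + 3/45553176472 = -12899373369453627/1231347913214632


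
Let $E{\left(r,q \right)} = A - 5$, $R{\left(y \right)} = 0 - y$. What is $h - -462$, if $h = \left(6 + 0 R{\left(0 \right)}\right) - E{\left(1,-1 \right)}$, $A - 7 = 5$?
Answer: $461$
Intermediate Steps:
$A = 12$ ($A = 7 + 5 = 12$)
$R{\left(y \right)} = - y$
$E{\left(r,q \right)} = 7$ ($E{\left(r,q \right)} = 12 - 5 = 7$)
$h = -1$ ($h = \left(6 + 0 \left(\left(-1\right) 0\right)\right) - 7 = \left(6 + 0 \cdot 0\right) - 7 = \left(6 + 0\right) - 7 = 6 - 7 = -1$)
$h - -462 = -1 - -462 = -1 + 462 = 461$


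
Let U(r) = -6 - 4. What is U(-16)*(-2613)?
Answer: 26130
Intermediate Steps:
U(r) = -10
U(-16)*(-2613) = -10*(-2613) = 26130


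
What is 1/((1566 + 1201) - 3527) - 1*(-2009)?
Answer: 1526839/760 ≈ 2009.0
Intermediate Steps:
1/((1566 + 1201) - 3527) - 1*(-2009) = 1/(2767 - 3527) + 2009 = 1/(-760) + 2009 = -1/760 + 2009 = 1526839/760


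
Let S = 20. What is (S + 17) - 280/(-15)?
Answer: 167/3 ≈ 55.667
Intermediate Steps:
(S + 17) - 280/(-15) = (20 + 17) - 280/(-15) = 37 - 280*(-1)/15 = 37 - 35*(-8/15) = 37 + 56/3 = 167/3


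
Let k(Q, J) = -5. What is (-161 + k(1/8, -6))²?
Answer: 27556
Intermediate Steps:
(-161 + k(1/8, -6))² = (-161 - 5)² = (-166)² = 27556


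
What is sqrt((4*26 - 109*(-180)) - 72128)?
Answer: 2*I*sqrt(13101) ≈ 228.92*I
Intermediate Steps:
sqrt((4*26 - 109*(-180)) - 72128) = sqrt((104 + 19620) - 72128) = sqrt(19724 - 72128) = sqrt(-52404) = 2*I*sqrt(13101)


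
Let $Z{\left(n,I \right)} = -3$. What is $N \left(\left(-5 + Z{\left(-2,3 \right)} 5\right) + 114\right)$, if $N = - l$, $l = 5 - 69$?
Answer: $6016$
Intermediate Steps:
$l = -64$
$N = 64$ ($N = \left(-1\right) \left(-64\right) = 64$)
$N \left(\left(-5 + Z{\left(-2,3 \right)} 5\right) + 114\right) = 64 \left(\left(-5 - 15\right) + 114\right) = 64 \left(-20 + 114\right) = 64 \cdot 94 = 6016$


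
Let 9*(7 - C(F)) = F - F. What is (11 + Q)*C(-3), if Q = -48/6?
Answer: 21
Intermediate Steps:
C(F) = 7 (C(F) = 7 - (F - F)/9 = 7 - ⅑*0 = 7 + 0 = 7)
Q = -8 (Q = -48/6 = -16*½ = -8)
(11 + Q)*C(-3) = (11 - 8)*7 = 3*7 = 21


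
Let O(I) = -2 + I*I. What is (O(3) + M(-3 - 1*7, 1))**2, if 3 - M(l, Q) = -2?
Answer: 144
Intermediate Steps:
M(l, Q) = 5 (M(l, Q) = 3 - 1*(-2) = 3 + 2 = 5)
O(I) = -2 + I**2
(O(3) + M(-3 - 1*7, 1))**2 = ((-2 + 3**2) + 5)**2 = ((-2 + 9) + 5)**2 = (7 + 5)**2 = 12**2 = 144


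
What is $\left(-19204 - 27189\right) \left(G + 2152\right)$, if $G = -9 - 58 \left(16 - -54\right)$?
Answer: $88935381$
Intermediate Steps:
$G = -4069$ ($G = -9 - 58 \left(16 + 54\right) = -9 - 4060 = -4069$)
$\left(-19204 - 27189\right) \left(G + 2152\right) = \left(-19204 - 27189\right) \left(-4069 + 2152\right) = \left(-46393\right) \left(-1917\right) = 88935381$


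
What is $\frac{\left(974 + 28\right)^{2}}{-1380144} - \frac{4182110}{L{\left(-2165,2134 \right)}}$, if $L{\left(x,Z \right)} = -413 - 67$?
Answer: $\frac{12023816879}{1380144} \approx 8712.0$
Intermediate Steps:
$L{\left(x,Z \right)} = -480$ ($L{\left(x,Z \right)} = -413 - 67 = -480$)
$\frac{\left(974 + 28\right)^{2}}{-1380144} - \frac{4182110}{L{\left(-2165,2134 \right)}} = \frac{\left(974 + 28\right)^{2}}{-1380144} - \frac{4182110}{-480} = 1002^{2} \left(- \frac{1}{1380144}\right) - - \frac{418211}{48} = 1004004 \left(- \frac{1}{1380144}\right) + \frac{418211}{48} = - \frac{83667}{115012} + \frac{418211}{48} = \frac{12023816879}{1380144}$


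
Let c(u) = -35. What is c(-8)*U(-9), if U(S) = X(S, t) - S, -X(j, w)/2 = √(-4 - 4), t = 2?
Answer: -315 + 140*I*√2 ≈ -315.0 + 197.99*I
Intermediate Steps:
X(j, w) = -4*I*√2 (X(j, w) = -2*√(-4 - 4) = -4*I*√2)
U(S) = -S - 4*I*√2 (U(S) = -4*I*√2 - S = -S - 4*I*√2)
c(-8)*U(-9) = -35*(-1*(-9) - 4*I*√2) = -35*(9 - 4*I*√2) = -315 + 140*I*√2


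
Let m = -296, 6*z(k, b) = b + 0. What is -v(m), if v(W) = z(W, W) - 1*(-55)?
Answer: -17/3 ≈ -5.6667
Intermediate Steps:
z(k, b) = b/6 (z(k, b) = (b + 0)/6 = b/6)
v(W) = 55 + W/6 (v(W) = W/6 - 1*(-55) = W/6 + 55 = 55 + W/6)
-v(m) = -(55 + (1/6)*(-296)) = -(55 - 148/3) = -1*17/3 = -17/3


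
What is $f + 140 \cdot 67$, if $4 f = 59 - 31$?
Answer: $9387$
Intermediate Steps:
$f = 7$ ($f = \frac{59 - 31}{4} = \frac{1}{4} \cdot 28 = 7$)
$f + 140 \cdot 67 = 7 + 140 \cdot 67 = 7 + 9380 = 9387$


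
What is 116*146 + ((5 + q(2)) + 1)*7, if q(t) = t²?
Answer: 17006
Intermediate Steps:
116*146 + ((5 + q(2)) + 1)*7 = 116*146 + ((5 + 2²) + 1)*7 = 16936 + ((5 + 4) + 1)*7 = 16936 + (9 + 1)*7 = 16936 + 10*7 = 16936 + 70 = 17006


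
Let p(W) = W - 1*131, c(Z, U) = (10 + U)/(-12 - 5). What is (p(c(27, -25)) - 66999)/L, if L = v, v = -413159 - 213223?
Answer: 1141195/10648494 ≈ 0.10717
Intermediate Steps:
c(Z, U) = -10/17 - U/17 (c(Z, U) = (10 + U)/(-17) = (10 + U)*(-1/17) = -10/17 - U/17)
p(W) = -131 + W (p(W) = W - 131 = -131 + W)
v = -626382
L = -626382
(p(c(27, -25)) - 66999)/L = ((-131 + (-10/17 - 1/17*(-25))) - 66999)/(-626382) = ((-131 + (-10/17 + 25/17)) - 66999)*(-1/626382) = ((-131 + 15/17) - 66999)*(-1/626382) = (-2212/17 - 66999)*(-1/626382) = -1141195/17*(-1/626382) = 1141195/10648494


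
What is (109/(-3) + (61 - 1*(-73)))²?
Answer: 85849/9 ≈ 9538.8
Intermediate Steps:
(109/(-3) + (61 - 1*(-73)))² = (109*(-⅓) + (61 + 73))² = (-109/3 + 134)² = (293/3)² = 85849/9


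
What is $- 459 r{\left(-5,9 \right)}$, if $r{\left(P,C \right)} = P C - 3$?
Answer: $22032$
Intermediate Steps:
$r{\left(P,C \right)} = -3 + C P$ ($r{\left(P,C \right)} = C P - 3 = -3 + C P$)
$- 459 r{\left(-5,9 \right)} = - 459 \left(-3 + 9 \left(-5\right)\right) = - 459 \left(-3 - 45\right) = \left(-459\right) \left(-48\right) = 22032$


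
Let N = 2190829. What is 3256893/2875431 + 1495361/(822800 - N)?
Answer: 3992735854/100863410141 ≈ 0.039586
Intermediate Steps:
3256893/2875431 + 1495361/(822800 - N) = 3256893/2875431 + 1495361/(822800 - 1*2190829) = 3256893*(1/2875431) + 1495361/(822800 - 2190829) = 1085631/958477 + 1495361/(-1368029) = 1085631/958477 + 1495361*(-1/1368029) = 1085631/958477 - 1495361/1368029 = 3992735854/100863410141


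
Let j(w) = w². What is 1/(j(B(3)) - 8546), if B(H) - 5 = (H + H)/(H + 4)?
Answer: -49/417073 ≈ -0.00011749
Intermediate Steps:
B(H) = 5 + 2*H/(4 + H) (B(H) = 5 + (H + H)/(H + 4) = 5 + (2*H)/(4 + H) = 5 + 2*H/(4 + H))
1/(j(B(3)) - 8546) = 1/(((20 + 7*3)/(4 + 3))² - 8546) = 1/(((20 + 21)/7)² - 8546) = 1/(((⅐)*41)² - 8546) = 1/((41/7)² - 8546) = 1/(1681/49 - 8546) = 1/(-417073/49) = -49/417073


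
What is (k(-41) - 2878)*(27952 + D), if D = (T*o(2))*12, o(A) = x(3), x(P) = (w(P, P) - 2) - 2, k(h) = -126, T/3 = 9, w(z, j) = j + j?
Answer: -85914400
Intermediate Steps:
w(z, j) = 2*j
T = 27 (T = 3*9 = 27)
x(P) = -4 + 2*P (x(P) = (2*P - 2) - 2 = (-2 + 2*P) - 2 = -4 + 2*P)
o(A) = 2 (o(A) = -4 + 2*3 = -4 + 6 = 2)
D = 648 (D = (27*2)*12 = 54*12 = 648)
(k(-41) - 2878)*(27952 + D) = (-126 - 2878)*(27952 + 648) = -3004*28600 = -85914400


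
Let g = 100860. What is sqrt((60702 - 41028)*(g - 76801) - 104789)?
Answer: sqrt(473231977) ≈ 21754.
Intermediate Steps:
sqrt((60702 - 41028)*(g - 76801) - 104789) = sqrt((60702 - 41028)*(100860 - 76801) - 104789) = sqrt(19674*24059 - 104789) = sqrt(473336766 - 104789) = sqrt(473231977)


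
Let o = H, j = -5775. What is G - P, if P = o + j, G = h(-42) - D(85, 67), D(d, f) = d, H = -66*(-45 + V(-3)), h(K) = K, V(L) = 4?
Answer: 2942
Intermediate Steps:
H = 2706 (H = -66*(-45 + 4) = -66*(-41) = 2706)
o = 2706
G = -127 (G = -42 - 1*85 = -42 - 85 = -127)
P = -3069 (P = 2706 - 5775 = -3069)
G - P = -127 - 1*(-3069) = -127 + 3069 = 2942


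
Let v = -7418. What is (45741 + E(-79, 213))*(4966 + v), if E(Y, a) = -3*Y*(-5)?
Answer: -109251312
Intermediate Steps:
E(Y, a) = 15*Y
(45741 + E(-79, 213))*(4966 + v) = (45741 + 15*(-79))*(4966 - 7418) = (45741 - 1185)*(-2452) = 44556*(-2452) = -109251312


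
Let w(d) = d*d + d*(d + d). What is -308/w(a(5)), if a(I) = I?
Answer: -308/75 ≈ -4.1067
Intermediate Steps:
w(d) = 3*d**2 (w(d) = d**2 + d*(2*d) = d**2 + 2*d**2 = 3*d**2)
-308/w(a(5)) = -308/(3*5**2) = -308/(3*25) = -308/75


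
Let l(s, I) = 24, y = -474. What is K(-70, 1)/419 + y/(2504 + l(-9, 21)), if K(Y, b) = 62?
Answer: -265/6704 ≈ -0.039529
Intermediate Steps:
K(-70, 1)/419 + y/(2504 + l(-9, 21)) = 62/419 - 474/(2504 + 24) = 62*(1/419) - 474/2528 = 62/419 - 474*1/2528 = 62/419 - 3/16 = -265/6704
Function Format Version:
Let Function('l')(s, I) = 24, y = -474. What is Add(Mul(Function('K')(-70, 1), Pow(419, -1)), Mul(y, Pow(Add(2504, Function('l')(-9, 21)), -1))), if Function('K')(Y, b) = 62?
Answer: Rational(-265, 6704) ≈ -0.039529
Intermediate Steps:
Add(Mul(Function('K')(-70, 1), Pow(419, -1)), Mul(y, Pow(Add(2504, Function('l')(-9, 21)), -1))) = Add(Mul(62, Pow(419, -1)), Mul(-474, Pow(Add(2504, 24), -1))) = Add(Mul(62, Rational(1, 419)), Mul(-474, Pow(2528, -1))) = Add(Rational(62, 419), Mul(-474, Rational(1, 2528))) = Add(Rational(62, 419), Rational(-3, 16)) = Rational(-265, 6704)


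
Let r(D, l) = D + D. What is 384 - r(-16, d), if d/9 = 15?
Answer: 416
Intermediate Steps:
d = 135 (d = 9*15 = 135)
r(D, l) = 2*D
384 - r(-16, d) = 384 - 2*(-16) = 384 - 1*(-32) = 384 + 32 = 416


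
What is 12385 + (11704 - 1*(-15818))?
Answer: 39907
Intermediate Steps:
12385 + (11704 - 1*(-15818)) = 12385 + (11704 + 15818) = 12385 + 27522 = 39907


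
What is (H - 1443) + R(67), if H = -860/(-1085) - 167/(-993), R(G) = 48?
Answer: -300388960/215481 ≈ -1394.0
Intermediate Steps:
H = 207035/215481 (H = -860*(-1/1085) - 167*(-1/993) = 172/217 + 167/993 = 207035/215481 ≈ 0.96080)
(H - 1443) + R(67) = (207035/215481 - 1443) + 48 = -310732048/215481 + 48 = -300388960/215481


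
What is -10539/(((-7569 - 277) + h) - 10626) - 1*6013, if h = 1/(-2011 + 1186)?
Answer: -91625823538/15239401 ≈ -6012.4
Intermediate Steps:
h = -1/825 (h = 1/(-825) = -1/825 ≈ -0.0012121)
-10539/(((-7569 - 277) + h) - 10626) - 1*6013 = -10539/(((-7569 - 277) - 1/825) - 10626) - 1*6013 = -10539/((-7846 - 1/825) - 10626) - 6013 = -10539/(-6472951/825 - 10626) - 6013 = -10539/(-15239401/825) - 6013 = -10539*(-825/15239401) - 6013 = 8694675/15239401 - 6013 = -91625823538/15239401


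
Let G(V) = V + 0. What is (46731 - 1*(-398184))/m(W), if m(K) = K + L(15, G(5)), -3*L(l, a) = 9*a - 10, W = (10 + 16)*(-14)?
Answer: -1334745/1127 ≈ -1184.3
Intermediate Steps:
G(V) = V
W = -364 (W = 26*(-14) = -364)
L(l, a) = 10/3 - 3*a (L(l, a) = -(9*a - 10)/3 = -(-10 + 9*a)/3 = 10/3 - 3*a)
m(K) = -35/3 + K (m(K) = K + (10/3 - 3*5) = K + (10/3 - 15) = K - 35/3 = -35/3 + K)
(46731 - 1*(-398184))/m(W) = (46731 - 1*(-398184))/(-35/3 - 364) = (46731 + 398184)/(-1127/3) = 444915*(-3/1127) = -1334745/1127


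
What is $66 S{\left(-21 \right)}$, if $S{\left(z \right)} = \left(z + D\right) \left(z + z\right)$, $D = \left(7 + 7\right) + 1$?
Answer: $16632$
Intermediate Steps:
$D = 15$ ($D = 14 + 1 = 15$)
$S{\left(z \right)} = 2 z \left(15 + z\right)$ ($S{\left(z \right)} = \left(z + 15\right) \left(z + z\right) = \left(15 + z\right) 2 z = 2 z \left(15 + z\right)$)
$66 S{\left(-21 \right)} = 66 \cdot 2 \left(-21\right) \left(15 - 21\right) = 66 \cdot 2 \left(-21\right) \left(-6\right) = 66 \cdot 252 = 16632$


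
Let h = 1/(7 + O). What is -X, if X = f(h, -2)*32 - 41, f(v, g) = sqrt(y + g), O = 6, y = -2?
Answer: 41 - 64*I ≈ 41.0 - 64.0*I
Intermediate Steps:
h = 1/13 (h = 1/(7 + 6) = 1/13 ≈ 0.076923)
f(v, g) = sqrt(-2 + g)
X = -41 + 64*I (X = sqrt(-2 - 2)*32 - 41 = sqrt(-4)*32 - 41 = (2*I)*32 - 41 = 64*I - 41 = -41 + 64*I ≈ -41.0 + 64.0*I)
-X = -(-41 + 64*I) = 41 - 64*I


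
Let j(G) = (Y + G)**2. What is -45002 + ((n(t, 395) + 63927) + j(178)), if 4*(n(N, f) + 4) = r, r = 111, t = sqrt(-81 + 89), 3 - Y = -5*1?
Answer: 214179/4 ≈ 53545.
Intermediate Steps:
Y = 8 (Y = 3 - (-5) = 3 - 1*(-5) = 3 + 5 = 8)
t = 2*sqrt(2) (t = sqrt(8) = 2*sqrt(2) ≈ 2.8284)
j(G) = (8 + G)**2
n(N, f) = 95/4 (n(N, f) = -4 + (1/4)*111 = -4 + 111/4 = 95/4)
-45002 + ((n(t, 395) + 63927) + j(178)) = -45002 + ((95/4 + 63927) + (8 + 178)**2) = -45002 + (255803/4 + 186**2) = -45002 + (255803/4 + 34596) = -45002 + 394187/4 = 214179/4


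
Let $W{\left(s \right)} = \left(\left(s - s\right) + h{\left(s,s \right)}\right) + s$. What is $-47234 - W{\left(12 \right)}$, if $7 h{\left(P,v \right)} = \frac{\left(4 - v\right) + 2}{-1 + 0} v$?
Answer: $- \frac{330794}{7} \approx -47256.0$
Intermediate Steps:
$h{\left(P,v \right)} = \frac{v \left(-6 + v\right)}{7}$ ($h{\left(P,v \right)} = \frac{\frac{\left(4 - v\right) + 2}{-1 + 0} v}{7} = \frac{\frac{6 - v}{-1} v}{7} = \frac{\left(6 - v\right) \left(-1\right) v}{7} = \frac{\left(-6 + v\right) v}{7} = \frac{v \left(-6 + v\right)}{7}$)
$W{\left(s \right)} = s + \frac{s \left(-6 + s\right)}{7}$ ($W{\left(s \right)} = \left(\left(s - s\right) + \frac{s \left(-6 + s\right)}{7}\right) + s = \left(0 + \frac{s \left(-6 + s\right)}{7}\right) + s = \frac{s \left(-6 + s\right)}{7} + s = s + \frac{s \left(-6 + s\right)}{7}$)
$-47234 - W{\left(12 \right)} = -47234 - \frac{1}{7} \cdot 12 \left(1 + 12\right) = -47234 - \frac{1}{7} \cdot 12 \cdot 13 = -47234 - \frac{156}{7} = - \frac{330794}{7}$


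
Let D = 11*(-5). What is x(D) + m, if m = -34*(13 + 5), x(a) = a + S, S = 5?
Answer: -662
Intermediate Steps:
D = -55
x(a) = 5 + a (x(a) = a + 5 = 5 + a)
m = -612 (m = -34*18 = -612)
x(D) + m = (5 - 55) - 612 = -50 - 612 = -662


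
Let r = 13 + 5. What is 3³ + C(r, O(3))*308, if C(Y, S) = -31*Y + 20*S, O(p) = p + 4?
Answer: -128717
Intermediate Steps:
r = 18
O(p) = 4 + p
3³ + C(r, O(3))*308 = 3³ + (-31*18 + 20*(4 + 3))*308 = 27 + (-558 + 20*7)*308 = 27 + (-558 + 140)*308 = 27 - 418*308 = 27 - 128744 = -128717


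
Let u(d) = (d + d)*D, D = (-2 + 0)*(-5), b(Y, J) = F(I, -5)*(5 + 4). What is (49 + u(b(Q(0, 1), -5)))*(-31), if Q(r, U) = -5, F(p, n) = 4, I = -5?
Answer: -23839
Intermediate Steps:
b(Y, J) = 36 (b(Y, J) = 4*(5 + 4) = 4*9 = 36)
D = 10 (D = -2*(-5) = 10)
u(d) = 20*d (u(d) = (d + d)*10 = (2*d)*10 = 20*d)
(49 + u(b(Q(0, 1), -5)))*(-31) = (49 + 20*36)*(-31) = (49 + 720)*(-31) = 769*(-31) = -23839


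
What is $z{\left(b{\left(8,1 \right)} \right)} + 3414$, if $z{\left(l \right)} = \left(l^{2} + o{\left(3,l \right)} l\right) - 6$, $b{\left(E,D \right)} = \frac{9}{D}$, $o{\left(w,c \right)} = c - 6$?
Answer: $3516$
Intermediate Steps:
$o{\left(w,c \right)} = -6 + c$ ($o{\left(w,c \right)} = c - 6 = -6 + c$)
$z{\left(l \right)} = -6 + l^{2} + l \left(-6 + l\right)$ ($z{\left(l \right)} = \left(l^{2} + \left(-6 + l\right) l\right) - 6 = \left(l^{2} + l \left(-6 + l\right)\right) - 6 = -6 + l^{2} + l \left(-6 + l\right)$)
$z{\left(b{\left(8,1 \right)} \right)} + 3414 = \left(-6 + \left(\frac{9}{1}\right)^{2} + \frac{9}{1} \left(-6 + \frac{9}{1}\right)\right) + 3414 = \left(-6 + \left(9 \cdot 1\right)^{2} + 9 \cdot 1 \left(-6 + 9 \cdot 1\right)\right) + 3414 = \left(-6 + 9^{2} + 9 \left(-6 + 9\right)\right) + 3414 = \left(-6 + 81 + 9 \cdot 3\right) + 3414 = \left(-6 + 81 + 27\right) + 3414 = 102 + 3414 = 3516$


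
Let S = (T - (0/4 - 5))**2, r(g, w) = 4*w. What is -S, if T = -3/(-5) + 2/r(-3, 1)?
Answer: -3721/100 ≈ -37.210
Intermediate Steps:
T = 11/10 (T = -3/(-5) + 2/((4*1)) = -3*(-1/5) + 2/4 = 3/5 + 2*(1/4) = 3/5 + 1/2 = 11/10 ≈ 1.1000)
S = 3721/100 (S = (11/10 - (0/4 - 5))**2 = (11/10 - (0*(1/4) - 5))**2 = (11/10 - (0 - 5))**2 = (11/10 - 1*(-5))**2 = (11/10 + 5)**2 = (61/10)**2 = 3721/100 ≈ 37.210)
-S = -1*3721/100 = -3721/100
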